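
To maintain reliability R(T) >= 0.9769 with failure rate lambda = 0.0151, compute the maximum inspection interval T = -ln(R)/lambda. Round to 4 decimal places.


R_target = 0.9769
lambda = 0.0151
-ln(0.9769) = 0.0234
T = 0.0234 / 0.0151
T = 1.5477

1.5477


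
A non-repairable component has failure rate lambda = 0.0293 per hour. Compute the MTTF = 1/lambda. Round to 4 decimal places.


lambda = 0.0293
MTTF = 1 / 0.0293
MTTF = 34.1297

34.1297


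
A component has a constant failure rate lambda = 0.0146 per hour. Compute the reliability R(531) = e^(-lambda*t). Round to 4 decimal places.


lambda = 0.0146
t = 531
lambda * t = 7.7526
R(t) = e^(-7.7526)
R(t) = 0.0004

0.0004


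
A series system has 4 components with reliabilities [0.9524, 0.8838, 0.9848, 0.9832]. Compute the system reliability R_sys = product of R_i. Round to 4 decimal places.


Components: [0.9524, 0.8838, 0.9848, 0.9832]
After component 1 (R=0.9524): product = 0.9524
After component 2 (R=0.8838): product = 0.8417
After component 3 (R=0.9848): product = 0.8289
After component 4 (R=0.9832): product = 0.815
R_sys = 0.815

0.815


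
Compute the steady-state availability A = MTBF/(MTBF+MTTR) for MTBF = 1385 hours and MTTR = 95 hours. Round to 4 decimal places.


MTBF = 1385
MTTR = 95
MTBF + MTTR = 1480
A = 1385 / 1480
A = 0.9358

0.9358


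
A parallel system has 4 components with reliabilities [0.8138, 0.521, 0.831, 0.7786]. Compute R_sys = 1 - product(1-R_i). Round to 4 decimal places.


Components: [0.8138, 0.521, 0.831, 0.7786]
(1 - 0.8138) = 0.1862, running product = 0.1862
(1 - 0.521) = 0.479, running product = 0.0892
(1 - 0.831) = 0.169, running product = 0.0151
(1 - 0.7786) = 0.2214, running product = 0.0033
Product of (1-R_i) = 0.0033
R_sys = 1 - 0.0033 = 0.9967

0.9967


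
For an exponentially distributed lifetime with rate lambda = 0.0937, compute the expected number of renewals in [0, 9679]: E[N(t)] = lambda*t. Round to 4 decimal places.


lambda = 0.0937
t = 9679
E[N(t)] = lambda * t
E[N(t)] = 0.0937 * 9679
E[N(t)] = 906.9223

906.9223


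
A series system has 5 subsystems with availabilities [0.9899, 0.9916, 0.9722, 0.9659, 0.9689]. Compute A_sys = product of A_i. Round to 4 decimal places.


Subsystems: [0.9899, 0.9916, 0.9722, 0.9659, 0.9689]
After subsystem 1 (A=0.9899): product = 0.9899
After subsystem 2 (A=0.9916): product = 0.9816
After subsystem 3 (A=0.9722): product = 0.9543
After subsystem 4 (A=0.9659): product = 0.9218
After subsystem 5 (A=0.9689): product = 0.8931
A_sys = 0.8931

0.8931


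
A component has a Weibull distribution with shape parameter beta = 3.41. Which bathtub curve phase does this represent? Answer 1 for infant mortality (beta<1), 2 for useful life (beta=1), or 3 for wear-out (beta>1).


beta = 3.41
Compare beta to 1:
beta < 1 => infant mortality (phase 1)
beta = 1 => useful life (phase 2)
beta > 1 => wear-out (phase 3)
Since beta = 3.41, this is wear-out (increasing failure rate)
Phase = 3

3


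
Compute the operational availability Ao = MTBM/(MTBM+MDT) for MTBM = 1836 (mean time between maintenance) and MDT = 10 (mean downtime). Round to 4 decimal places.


MTBM = 1836
MDT = 10
MTBM + MDT = 1846
Ao = 1836 / 1846
Ao = 0.9946

0.9946


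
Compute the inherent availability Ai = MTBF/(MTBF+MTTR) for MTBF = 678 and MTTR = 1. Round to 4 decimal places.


MTBF = 678
MTTR = 1
MTBF + MTTR = 679
Ai = 678 / 679
Ai = 0.9985

0.9985


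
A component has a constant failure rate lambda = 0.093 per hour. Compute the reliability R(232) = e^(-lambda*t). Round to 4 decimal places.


lambda = 0.093
t = 232
lambda * t = 21.576
R(t) = e^(-21.576)
R(t) = 0.0

0.0


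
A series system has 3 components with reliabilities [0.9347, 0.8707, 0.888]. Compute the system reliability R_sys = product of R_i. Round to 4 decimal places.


Components: [0.9347, 0.8707, 0.888]
After component 1 (R=0.9347): product = 0.9347
After component 2 (R=0.8707): product = 0.8138
After component 3 (R=0.888): product = 0.7227
R_sys = 0.7227

0.7227


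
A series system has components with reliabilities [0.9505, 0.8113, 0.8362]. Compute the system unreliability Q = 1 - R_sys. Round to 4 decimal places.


Components: [0.9505, 0.8113, 0.8362]
After component 1: product = 0.9505
After component 2: product = 0.7711
After component 3: product = 0.6448
R_sys = 0.6448
Q = 1 - 0.6448 = 0.3552

0.3552


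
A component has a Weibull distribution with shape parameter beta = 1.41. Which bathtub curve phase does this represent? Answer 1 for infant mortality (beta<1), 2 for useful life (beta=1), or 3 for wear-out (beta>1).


beta = 1.41
Compare beta to 1:
beta < 1 => infant mortality (phase 1)
beta = 1 => useful life (phase 2)
beta > 1 => wear-out (phase 3)
Since beta = 1.41, this is wear-out (increasing failure rate)
Phase = 3

3


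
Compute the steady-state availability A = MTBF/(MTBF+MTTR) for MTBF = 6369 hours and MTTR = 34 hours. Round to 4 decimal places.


MTBF = 6369
MTTR = 34
MTBF + MTTR = 6403
A = 6369 / 6403
A = 0.9947

0.9947


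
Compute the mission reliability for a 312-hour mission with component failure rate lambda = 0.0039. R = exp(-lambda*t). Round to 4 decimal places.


lambda = 0.0039
mission_time = 312
lambda * t = 0.0039 * 312 = 1.2168
R = exp(-1.2168)
R = 0.2962

0.2962


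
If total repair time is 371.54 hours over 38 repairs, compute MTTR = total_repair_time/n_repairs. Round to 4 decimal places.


total_repair_time = 371.54
n_repairs = 38
MTTR = 371.54 / 38
MTTR = 9.7774

9.7774


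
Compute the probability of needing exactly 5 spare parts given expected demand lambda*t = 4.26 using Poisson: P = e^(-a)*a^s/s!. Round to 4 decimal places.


a = 4.26, s = 5
e^(-a) = e^(-4.26) = 0.0141
a^s = 4.26^5 = 1402.9687
s! = 120
P = 0.0141 * 1402.9687 / 120
P = 0.1651

0.1651


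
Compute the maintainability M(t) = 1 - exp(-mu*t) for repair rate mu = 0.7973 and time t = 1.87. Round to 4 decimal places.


mu = 0.7973, t = 1.87
mu * t = 0.7973 * 1.87 = 1.491
exp(-1.491) = 0.2252
M(t) = 1 - 0.2252
M(t) = 0.7748

0.7748


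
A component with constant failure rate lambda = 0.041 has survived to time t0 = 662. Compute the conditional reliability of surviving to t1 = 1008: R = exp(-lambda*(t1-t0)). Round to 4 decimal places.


lambda = 0.041
t0 = 662, t1 = 1008
t1 - t0 = 346
lambda * (t1-t0) = 0.041 * 346 = 14.186
R = exp(-14.186)
R = 0.0

0.0


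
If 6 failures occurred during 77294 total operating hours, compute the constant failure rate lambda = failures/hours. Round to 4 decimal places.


failures = 6
total_hours = 77294
lambda = 6 / 77294
lambda = 0.0001

0.0001


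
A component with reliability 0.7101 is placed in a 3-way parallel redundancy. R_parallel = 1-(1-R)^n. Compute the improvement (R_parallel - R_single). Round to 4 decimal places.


R_single = 0.7101, n = 3
1 - R_single = 0.2899
(1 - R_single)^n = 0.2899^3 = 0.0244
R_parallel = 1 - 0.0244 = 0.9756
Improvement = 0.9756 - 0.7101
Improvement = 0.2655

0.2655


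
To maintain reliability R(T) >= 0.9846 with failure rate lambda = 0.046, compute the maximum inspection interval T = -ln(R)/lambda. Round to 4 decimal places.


R_target = 0.9846
lambda = 0.046
-ln(0.9846) = 0.0155
T = 0.0155 / 0.046
T = 0.3374

0.3374


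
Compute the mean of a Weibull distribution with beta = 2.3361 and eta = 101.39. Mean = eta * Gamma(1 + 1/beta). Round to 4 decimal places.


beta = 2.3361, eta = 101.39
1/beta = 0.4281
1 + 1/beta = 1.4281
Gamma(1.4281) = 0.8861
Mean = 101.39 * 0.8861
Mean = 89.8408

89.8408


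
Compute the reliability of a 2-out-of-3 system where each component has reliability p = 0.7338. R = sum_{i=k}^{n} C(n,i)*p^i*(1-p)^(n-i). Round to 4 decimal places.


k = 2, n = 3, p = 0.7338
i=2: C(3,2)=3 * 0.7338^2 * 0.2662^1 = 0.43
i=3: C(3,3)=1 * 0.7338^3 * 0.2662^0 = 0.3951
R = sum of terms = 0.8251

0.8251


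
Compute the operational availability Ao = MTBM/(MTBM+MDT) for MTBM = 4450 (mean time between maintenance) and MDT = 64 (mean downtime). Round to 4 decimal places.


MTBM = 4450
MDT = 64
MTBM + MDT = 4514
Ao = 4450 / 4514
Ao = 0.9858

0.9858


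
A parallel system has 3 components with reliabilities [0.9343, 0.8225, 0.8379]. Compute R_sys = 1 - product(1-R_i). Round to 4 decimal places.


Components: [0.9343, 0.8225, 0.8379]
(1 - 0.9343) = 0.0657, running product = 0.0657
(1 - 0.8225) = 0.1775, running product = 0.0117
(1 - 0.8379) = 0.1621, running product = 0.0019
Product of (1-R_i) = 0.0019
R_sys = 1 - 0.0019 = 0.9981

0.9981


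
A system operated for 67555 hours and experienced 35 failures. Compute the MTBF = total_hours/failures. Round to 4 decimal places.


total_hours = 67555
failures = 35
MTBF = 67555 / 35
MTBF = 1930.1429

1930.1429


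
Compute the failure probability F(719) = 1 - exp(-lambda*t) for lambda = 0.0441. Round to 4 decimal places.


lambda = 0.0441, t = 719
lambda * t = 31.7079
exp(-31.7079) = 0.0
F(t) = 1 - 0.0
F(t) = 1.0

1.0


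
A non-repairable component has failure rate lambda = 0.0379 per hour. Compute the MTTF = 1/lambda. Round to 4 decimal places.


lambda = 0.0379
MTTF = 1 / 0.0379
MTTF = 26.3852

26.3852


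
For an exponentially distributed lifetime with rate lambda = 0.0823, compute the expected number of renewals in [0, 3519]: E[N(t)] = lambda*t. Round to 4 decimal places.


lambda = 0.0823
t = 3519
E[N(t)] = lambda * t
E[N(t)] = 0.0823 * 3519
E[N(t)] = 289.6137

289.6137


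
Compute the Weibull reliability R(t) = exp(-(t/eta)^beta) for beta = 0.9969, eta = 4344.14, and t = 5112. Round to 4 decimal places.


beta = 0.9969, eta = 4344.14, t = 5112
t/eta = 5112 / 4344.14 = 1.1768
(t/eta)^beta = 1.1768^0.9969 = 1.1762
R(t) = exp(-1.1762)
R(t) = 0.3085

0.3085


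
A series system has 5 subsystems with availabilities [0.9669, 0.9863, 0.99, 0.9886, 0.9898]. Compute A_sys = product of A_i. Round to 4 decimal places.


Subsystems: [0.9669, 0.9863, 0.99, 0.9886, 0.9898]
After subsystem 1 (A=0.9669): product = 0.9669
After subsystem 2 (A=0.9863): product = 0.9537
After subsystem 3 (A=0.99): product = 0.9441
After subsystem 4 (A=0.9886): product = 0.9334
After subsystem 5 (A=0.9898): product = 0.9238
A_sys = 0.9238

0.9238


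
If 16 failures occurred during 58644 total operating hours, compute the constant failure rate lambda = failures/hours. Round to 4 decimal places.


failures = 16
total_hours = 58644
lambda = 16 / 58644
lambda = 0.0003

0.0003


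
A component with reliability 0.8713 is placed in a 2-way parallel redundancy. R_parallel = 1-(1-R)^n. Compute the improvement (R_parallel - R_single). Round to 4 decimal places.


R_single = 0.8713, n = 2
1 - R_single = 0.1287
(1 - R_single)^n = 0.1287^2 = 0.0166
R_parallel = 1 - 0.0166 = 0.9834
Improvement = 0.9834 - 0.8713
Improvement = 0.1121

0.1121


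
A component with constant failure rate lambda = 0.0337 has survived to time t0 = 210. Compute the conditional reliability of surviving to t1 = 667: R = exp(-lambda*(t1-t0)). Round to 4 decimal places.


lambda = 0.0337
t0 = 210, t1 = 667
t1 - t0 = 457
lambda * (t1-t0) = 0.0337 * 457 = 15.4009
R = exp(-15.4009)
R = 0.0

0.0


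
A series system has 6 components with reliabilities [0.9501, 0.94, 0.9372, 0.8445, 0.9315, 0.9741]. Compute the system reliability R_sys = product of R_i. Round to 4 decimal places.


Components: [0.9501, 0.94, 0.9372, 0.8445, 0.9315, 0.9741]
After component 1 (R=0.9501): product = 0.9501
After component 2 (R=0.94): product = 0.8931
After component 3 (R=0.9372): product = 0.837
After component 4 (R=0.8445): product = 0.7069
After component 5 (R=0.9315): product = 0.6584
After component 6 (R=0.9741): product = 0.6414
R_sys = 0.6414

0.6414


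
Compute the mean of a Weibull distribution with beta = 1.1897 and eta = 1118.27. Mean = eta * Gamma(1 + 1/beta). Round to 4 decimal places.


beta = 1.1897, eta = 1118.27
1/beta = 0.8405
1 + 1/beta = 1.8405
Gamma(1.8405) = 0.9428
Mean = 1118.27 * 0.9428
Mean = 1054.2767

1054.2767


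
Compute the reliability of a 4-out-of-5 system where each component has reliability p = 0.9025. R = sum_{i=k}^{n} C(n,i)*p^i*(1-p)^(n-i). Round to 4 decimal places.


k = 4, n = 5, p = 0.9025
i=4: C(5,4)=5 * 0.9025^4 * 0.0975^1 = 0.3234
i=5: C(5,5)=1 * 0.9025^5 * 0.0975^0 = 0.5987
R = sum of terms = 0.9222

0.9222


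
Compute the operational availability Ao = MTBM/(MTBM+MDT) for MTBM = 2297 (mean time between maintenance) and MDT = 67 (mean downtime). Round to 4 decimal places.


MTBM = 2297
MDT = 67
MTBM + MDT = 2364
Ao = 2297 / 2364
Ao = 0.9717

0.9717


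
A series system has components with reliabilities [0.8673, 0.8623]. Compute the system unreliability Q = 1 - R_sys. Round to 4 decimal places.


Components: [0.8673, 0.8623]
After component 1: product = 0.8673
After component 2: product = 0.7479
R_sys = 0.7479
Q = 1 - 0.7479 = 0.2521

0.2521


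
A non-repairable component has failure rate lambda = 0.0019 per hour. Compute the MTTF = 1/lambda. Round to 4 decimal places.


lambda = 0.0019
MTTF = 1 / 0.0019
MTTF = 526.3158

526.3158


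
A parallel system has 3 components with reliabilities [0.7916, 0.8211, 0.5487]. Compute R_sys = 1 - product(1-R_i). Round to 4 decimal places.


Components: [0.7916, 0.8211, 0.5487]
(1 - 0.7916) = 0.2084, running product = 0.2084
(1 - 0.8211) = 0.1789, running product = 0.0373
(1 - 0.5487) = 0.4513, running product = 0.0168
Product of (1-R_i) = 0.0168
R_sys = 1 - 0.0168 = 0.9832

0.9832


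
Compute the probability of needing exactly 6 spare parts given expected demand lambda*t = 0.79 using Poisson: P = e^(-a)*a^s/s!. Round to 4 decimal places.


a = 0.79, s = 6
e^(-a) = e^(-0.79) = 0.4538
a^s = 0.79^6 = 0.2431
s! = 720
P = 0.4538 * 0.2431 / 720
P = 0.0002

0.0002


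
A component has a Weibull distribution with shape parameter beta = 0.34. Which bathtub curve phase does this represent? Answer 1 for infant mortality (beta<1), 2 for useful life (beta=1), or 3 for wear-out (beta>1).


beta = 0.34
Compare beta to 1:
beta < 1 => infant mortality (phase 1)
beta = 1 => useful life (phase 2)
beta > 1 => wear-out (phase 3)
Since beta = 0.34, this is infant mortality (decreasing failure rate)
Phase = 1

1


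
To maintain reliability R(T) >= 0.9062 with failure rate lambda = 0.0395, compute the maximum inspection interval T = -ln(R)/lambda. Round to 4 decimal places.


R_target = 0.9062
lambda = 0.0395
-ln(0.9062) = 0.0985
T = 0.0985 / 0.0395
T = 2.4936

2.4936


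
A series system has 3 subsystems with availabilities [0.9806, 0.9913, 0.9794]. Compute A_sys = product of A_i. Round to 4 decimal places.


Subsystems: [0.9806, 0.9913, 0.9794]
After subsystem 1 (A=0.9806): product = 0.9806
After subsystem 2 (A=0.9913): product = 0.9721
After subsystem 3 (A=0.9794): product = 0.952
A_sys = 0.952

0.952


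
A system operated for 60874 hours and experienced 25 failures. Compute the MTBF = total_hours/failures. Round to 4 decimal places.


total_hours = 60874
failures = 25
MTBF = 60874 / 25
MTBF = 2434.96

2434.96


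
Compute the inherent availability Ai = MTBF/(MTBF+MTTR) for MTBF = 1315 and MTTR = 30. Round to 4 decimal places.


MTBF = 1315
MTTR = 30
MTBF + MTTR = 1345
Ai = 1315 / 1345
Ai = 0.9777

0.9777


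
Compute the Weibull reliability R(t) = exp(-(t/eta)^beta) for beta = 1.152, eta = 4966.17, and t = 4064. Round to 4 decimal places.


beta = 1.152, eta = 4966.17, t = 4064
t/eta = 4064 / 4966.17 = 0.8183
(t/eta)^beta = 0.8183^1.152 = 0.7938
R(t) = exp(-0.7938)
R(t) = 0.4521

0.4521


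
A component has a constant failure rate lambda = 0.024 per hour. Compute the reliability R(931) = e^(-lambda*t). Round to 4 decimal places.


lambda = 0.024
t = 931
lambda * t = 22.344
R(t) = e^(-22.344)
R(t) = 0.0

0.0


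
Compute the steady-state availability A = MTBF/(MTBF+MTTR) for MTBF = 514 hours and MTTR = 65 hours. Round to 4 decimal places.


MTBF = 514
MTTR = 65
MTBF + MTTR = 579
A = 514 / 579
A = 0.8877

0.8877


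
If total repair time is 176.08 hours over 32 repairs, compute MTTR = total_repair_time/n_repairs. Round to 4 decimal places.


total_repair_time = 176.08
n_repairs = 32
MTTR = 176.08 / 32
MTTR = 5.5025

5.5025


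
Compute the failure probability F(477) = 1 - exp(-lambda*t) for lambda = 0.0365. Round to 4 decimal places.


lambda = 0.0365, t = 477
lambda * t = 17.4105
exp(-17.4105) = 0.0
F(t) = 1 - 0.0
F(t) = 1.0

1.0


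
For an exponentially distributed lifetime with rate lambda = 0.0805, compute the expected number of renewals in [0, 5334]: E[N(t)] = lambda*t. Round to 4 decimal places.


lambda = 0.0805
t = 5334
E[N(t)] = lambda * t
E[N(t)] = 0.0805 * 5334
E[N(t)] = 429.387

429.387


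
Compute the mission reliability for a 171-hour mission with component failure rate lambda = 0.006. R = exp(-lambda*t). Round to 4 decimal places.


lambda = 0.006
mission_time = 171
lambda * t = 0.006 * 171 = 1.026
R = exp(-1.026)
R = 0.3584

0.3584


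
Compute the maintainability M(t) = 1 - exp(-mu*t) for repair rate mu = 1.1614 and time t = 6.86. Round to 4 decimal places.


mu = 1.1614, t = 6.86
mu * t = 1.1614 * 6.86 = 7.9672
exp(-7.9672) = 0.0003
M(t) = 1 - 0.0003
M(t) = 0.9997

0.9997


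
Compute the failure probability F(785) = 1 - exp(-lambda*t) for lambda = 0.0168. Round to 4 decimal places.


lambda = 0.0168, t = 785
lambda * t = 13.188
exp(-13.188) = 0.0
F(t) = 1 - 0.0
F(t) = 1.0

1.0


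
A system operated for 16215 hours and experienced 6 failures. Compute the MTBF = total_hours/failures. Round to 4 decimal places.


total_hours = 16215
failures = 6
MTBF = 16215 / 6
MTBF = 2702.5

2702.5


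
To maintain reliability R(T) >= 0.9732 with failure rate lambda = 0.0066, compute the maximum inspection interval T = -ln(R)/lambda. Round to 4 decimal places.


R_target = 0.9732
lambda = 0.0066
-ln(0.9732) = 0.0272
T = 0.0272 / 0.0066
T = 4.116

4.116


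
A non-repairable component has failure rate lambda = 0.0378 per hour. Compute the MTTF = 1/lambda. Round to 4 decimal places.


lambda = 0.0378
MTTF = 1 / 0.0378
MTTF = 26.455

26.455


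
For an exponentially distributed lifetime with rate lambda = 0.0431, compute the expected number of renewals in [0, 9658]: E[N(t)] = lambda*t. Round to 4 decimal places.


lambda = 0.0431
t = 9658
E[N(t)] = lambda * t
E[N(t)] = 0.0431 * 9658
E[N(t)] = 416.2598

416.2598


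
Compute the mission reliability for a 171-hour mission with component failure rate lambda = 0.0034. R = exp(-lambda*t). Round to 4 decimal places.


lambda = 0.0034
mission_time = 171
lambda * t = 0.0034 * 171 = 0.5814
R = exp(-0.5814)
R = 0.5591

0.5591


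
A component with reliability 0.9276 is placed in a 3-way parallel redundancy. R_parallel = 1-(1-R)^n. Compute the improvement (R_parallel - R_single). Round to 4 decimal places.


R_single = 0.9276, n = 3
1 - R_single = 0.0724
(1 - R_single)^n = 0.0724^3 = 0.0004
R_parallel = 1 - 0.0004 = 0.9996
Improvement = 0.9996 - 0.9276
Improvement = 0.072

0.072


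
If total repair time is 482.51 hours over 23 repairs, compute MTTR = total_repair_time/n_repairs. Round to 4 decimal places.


total_repair_time = 482.51
n_repairs = 23
MTTR = 482.51 / 23
MTTR = 20.9787

20.9787


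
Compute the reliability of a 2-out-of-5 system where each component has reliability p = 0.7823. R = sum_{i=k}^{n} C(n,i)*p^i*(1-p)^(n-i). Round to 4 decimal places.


k = 2, n = 5, p = 0.7823
i=2: C(5,2)=10 * 0.7823^2 * 0.2177^3 = 0.0631
i=3: C(5,3)=10 * 0.7823^3 * 0.2177^2 = 0.2269
i=4: C(5,4)=5 * 0.7823^4 * 0.2177^1 = 0.4077
i=5: C(5,5)=1 * 0.7823^5 * 0.2177^0 = 0.293
R = sum of terms = 0.9907

0.9907


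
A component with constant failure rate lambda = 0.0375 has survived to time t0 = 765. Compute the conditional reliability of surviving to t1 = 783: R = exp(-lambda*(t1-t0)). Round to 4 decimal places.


lambda = 0.0375
t0 = 765, t1 = 783
t1 - t0 = 18
lambda * (t1-t0) = 0.0375 * 18 = 0.675
R = exp(-0.675)
R = 0.5092

0.5092


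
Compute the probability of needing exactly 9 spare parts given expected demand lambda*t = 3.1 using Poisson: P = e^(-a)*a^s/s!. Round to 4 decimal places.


a = 3.1, s = 9
e^(-a) = e^(-3.1) = 0.045
a^s = 3.1^9 = 26439.6222
s! = 362880
P = 0.045 * 26439.6222 / 362880
P = 0.0033

0.0033


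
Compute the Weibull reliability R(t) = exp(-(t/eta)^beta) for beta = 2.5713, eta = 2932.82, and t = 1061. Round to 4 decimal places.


beta = 2.5713, eta = 2932.82, t = 1061
t/eta = 1061 / 2932.82 = 0.3618
(t/eta)^beta = 0.3618^2.5713 = 0.0732
R(t) = exp(-0.0732)
R(t) = 0.9294

0.9294


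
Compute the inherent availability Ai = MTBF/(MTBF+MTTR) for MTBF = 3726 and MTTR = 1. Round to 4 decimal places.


MTBF = 3726
MTTR = 1
MTBF + MTTR = 3727
Ai = 3726 / 3727
Ai = 0.9997

0.9997


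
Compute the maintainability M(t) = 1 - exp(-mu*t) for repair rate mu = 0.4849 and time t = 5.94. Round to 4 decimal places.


mu = 0.4849, t = 5.94
mu * t = 0.4849 * 5.94 = 2.8803
exp(-2.8803) = 0.0561
M(t) = 1 - 0.0561
M(t) = 0.9439

0.9439


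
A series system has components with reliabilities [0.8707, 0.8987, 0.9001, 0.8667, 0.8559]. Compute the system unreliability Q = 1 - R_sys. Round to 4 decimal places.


Components: [0.8707, 0.8987, 0.9001, 0.8667, 0.8559]
After component 1: product = 0.8707
After component 2: product = 0.7825
After component 3: product = 0.7043
After component 4: product = 0.6104
After component 5: product = 0.5225
R_sys = 0.5225
Q = 1 - 0.5225 = 0.4775

0.4775


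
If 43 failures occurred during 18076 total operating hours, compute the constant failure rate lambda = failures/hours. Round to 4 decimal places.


failures = 43
total_hours = 18076
lambda = 43 / 18076
lambda = 0.0024

0.0024


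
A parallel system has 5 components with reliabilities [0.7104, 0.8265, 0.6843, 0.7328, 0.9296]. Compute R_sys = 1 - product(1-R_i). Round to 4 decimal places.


Components: [0.7104, 0.8265, 0.6843, 0.7328, 0.9296]
(1 - 0.7104) = 0.2896, running product = 0.2896
(1 - 0.8265) = 0.1735, running product = 0.0502
(1 - 0.6843) = 0.3157, running product = 0.0159
(1 - 0.7328) = 0.2672, running product = 0.0042
(1 - 0.9296) = 0.0704, running product = 0.0003
Product of (1-R_i) = 0.0003
R_sys = 1 - 0.0003 = 0.9997

0.9997


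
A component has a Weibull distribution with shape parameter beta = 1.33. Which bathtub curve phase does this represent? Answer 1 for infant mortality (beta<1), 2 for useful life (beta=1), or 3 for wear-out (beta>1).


beta = 1.33
Compare beta to 1:
beta < 1 => infant mortality (phase 1)
beta = 1 => useful life (phase 2)
beta > 1 => wear-out (phase 3)
Since beta = 1.33, this is wear-out (increasing failure rate)
Phase = 3

3


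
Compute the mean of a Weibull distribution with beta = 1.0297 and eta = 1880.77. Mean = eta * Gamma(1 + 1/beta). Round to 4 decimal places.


beta = 1.0297, eta = 1880.77
1/beta = 0.9712
1 + 1/beta = 1.9712
Gamma(1.9712) = 0.9881
Mean = 1880.77 * 0.9881
Mean = 1858.4757

1858.4757


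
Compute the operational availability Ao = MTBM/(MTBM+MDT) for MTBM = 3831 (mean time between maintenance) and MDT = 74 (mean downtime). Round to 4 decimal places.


MTBM = 3831
MDT = 74
MTBM + MDT = 3905
Ao = 3831 / 3905
Ao = 0.981

0.981


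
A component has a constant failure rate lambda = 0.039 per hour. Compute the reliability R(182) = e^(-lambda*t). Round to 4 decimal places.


lambda = 0.039
t = 182
lambda * t = 7.098
R(t) = e^(-7.098)
R(t) = 0.0008

0.0008


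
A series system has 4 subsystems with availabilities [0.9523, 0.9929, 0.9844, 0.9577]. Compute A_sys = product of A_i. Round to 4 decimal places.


Subsystems: [0.9523, 0.9929, 0.9844, 0.9577]
After subsystem 1 (A=0.9523): product = 0.9523
After subsystem 2 (A=0.9929): product = 0.9455
After subsystem 3 (A=0.9844): product = 0.9308
After subsystem 4 (A=0.9577): product = 0.8914
A_sys = 0.8914

0.8914


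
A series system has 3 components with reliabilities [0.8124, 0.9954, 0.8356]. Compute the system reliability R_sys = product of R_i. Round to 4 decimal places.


Components: [0.8124, 0.9954, 0.8356]
After component 1 (R=0.8124): product = 0.8124
After component 2 (R=0.9954): product = 0.8087
After component 3 (R=0.8356): product = 0.6757
R_sys = 0.6757

0.6757


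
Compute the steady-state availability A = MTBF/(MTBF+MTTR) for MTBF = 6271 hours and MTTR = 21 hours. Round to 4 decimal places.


MTBF = 6271
MTTR = 21
MTBF + MTTR = 6292
A = 6271 / 6292
A = 0.9967

0.9967


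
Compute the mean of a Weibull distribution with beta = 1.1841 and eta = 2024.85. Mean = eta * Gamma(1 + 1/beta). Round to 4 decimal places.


beta = 1.1841, eta = 2024.85
1/beta = 0.8445
1 + 1/beta = 1.8445
Gamma(1.8445) = 0.944
Mean = 2024.85 * 0.944
Mean = 1911.3759

1911.3759


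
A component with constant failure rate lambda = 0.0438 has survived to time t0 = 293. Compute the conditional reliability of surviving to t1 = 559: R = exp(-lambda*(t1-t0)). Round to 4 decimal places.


lambda = 0.0438
t0 = 293, t1 = 559
t1 - t0 = 266
lambda * (t1-t0) = 0.0438 * 266 = 11.6508
R = exp(-11.6508)
R = 0.0

0.0


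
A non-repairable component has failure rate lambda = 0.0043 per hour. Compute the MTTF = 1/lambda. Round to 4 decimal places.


lambda = 0.0043
MTTF = 1 / 0.0043
MTTF = 232.5581

232.5581


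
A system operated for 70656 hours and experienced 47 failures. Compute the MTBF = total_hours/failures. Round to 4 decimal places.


total_hours = 70656
failures = 47
MTBF = 70656 / 47
MTBF = 1503.3191

1503.3191


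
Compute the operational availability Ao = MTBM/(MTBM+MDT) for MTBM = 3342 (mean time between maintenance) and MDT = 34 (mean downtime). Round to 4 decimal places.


MTBM = 3342
MDT = 34
MTBM + MDT = 3376
Ao = 3342 / 3376
Ao = 0.9899

0.9899


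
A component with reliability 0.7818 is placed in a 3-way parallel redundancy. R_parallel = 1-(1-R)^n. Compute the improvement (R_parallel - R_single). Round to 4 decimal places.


R_single = 0.7818, n = 3
1 - R_single = 0.2182
(1 - R_single)^n = 0.2182^3 = 0.0104
R_parallel = 1 - 0.0104 = 0.9896
Improvement = 0.9896 - 0.7818
Improvement = 0.2078

0.2078


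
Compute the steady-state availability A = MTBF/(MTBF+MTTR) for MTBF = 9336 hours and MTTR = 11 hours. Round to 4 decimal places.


MTBF = 9336
MTTR = 11
MTBF + MTTR = 9347
A = 9336 / 9347
A = 0.9988

0.9988


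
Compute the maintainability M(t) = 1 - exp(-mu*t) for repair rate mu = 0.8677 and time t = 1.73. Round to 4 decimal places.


mu = 0.8677, t = 1.73
mu * t = 0.8677 * 1.73 = 1.5011
exp(-1.5011) = 0.2229
M(t) = 1 - 0.2229
M(t) = 0.7771

0.7771


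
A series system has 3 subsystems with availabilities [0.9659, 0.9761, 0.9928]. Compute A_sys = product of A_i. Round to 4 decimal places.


Subsystems: [0.9659, 0.9761, 0.9928]
After subsystem 1 (A=0.9659): product = 0.9659
After subsystem 2 (A=0.9761): product = 0.9428
After subsystem 3 (A=0.9928): product = 0.936
A_sys = 0.936

0.936


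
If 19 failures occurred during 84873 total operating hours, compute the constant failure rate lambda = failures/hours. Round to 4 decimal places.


failures = 19
total_hours = 84873
lambda = 19 / 84873
lambda = 0.0002

0.0002


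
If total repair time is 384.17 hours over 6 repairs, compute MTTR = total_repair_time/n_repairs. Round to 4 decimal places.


total_repair_time = 384.17
n_repairs = 6
MTTR = 384.17 / 6
MTTR = 64.0283

64.0283


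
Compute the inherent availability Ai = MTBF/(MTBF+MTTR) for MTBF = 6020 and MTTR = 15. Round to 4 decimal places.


MTBF = 6020
MTTR = 15
MTBF + MTTR = 6035
Ai = 6020 / 6035
Ai = 0.9975

0.9975


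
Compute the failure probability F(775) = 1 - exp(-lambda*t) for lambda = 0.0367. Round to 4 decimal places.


lambda = 0.0367, t = 775
lambda * t = 28.4425
exp(-28.4425) = 0.0
F(t) = 1 - 0.0
F(t) = 1.0

1.0


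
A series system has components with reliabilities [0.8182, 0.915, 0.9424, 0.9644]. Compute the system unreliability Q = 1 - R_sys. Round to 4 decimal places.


Components: [0.8182, 0.915, 0.9424, 0.9644]
After component 1: product = 0.8182
After component 2: product = 0.7487
After component 3: product = 0.7055
After component 4: product = 0.6804
R_sys = 0.6804
Q = 1 - 0.6804 = 0.3196

0.3196


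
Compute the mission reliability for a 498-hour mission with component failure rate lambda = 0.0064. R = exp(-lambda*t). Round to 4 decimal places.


lambda = 0.0064
mission_time = 498
lambda * t = 0.0064 * 498 = 3.1872
R = exp(-3.1872)
R = 0.0413

0.0413


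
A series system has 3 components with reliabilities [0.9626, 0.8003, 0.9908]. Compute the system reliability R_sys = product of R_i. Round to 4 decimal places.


Components: [0.9626, 0.8003, 0.9908]
After component 1 (R=0.9626): product = 0.9626
After component 2 (R=0.8003): product = 0.7704
After component 3 (R=0.9908): product = 0.7633
R_sys = 0.7633

0.7633


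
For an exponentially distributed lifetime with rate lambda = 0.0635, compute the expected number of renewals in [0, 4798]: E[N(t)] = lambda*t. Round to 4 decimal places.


lambda = 0.0635
t = 4798
E[N(t)] = lambda * t
E[N(t)] = 0.0635 * 4798
E[N(t)] = 304.673

304.673


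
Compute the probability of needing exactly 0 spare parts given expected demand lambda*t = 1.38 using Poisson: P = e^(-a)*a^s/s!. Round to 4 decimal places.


a = 1.38, s = 0
e^(-a) = e^(-1.38) = 0.2516
a^s = 1.38^0 = 1.0
s! = 1
P = 0.2516 * 1.0 / 1
P = 0.2516

0.2516


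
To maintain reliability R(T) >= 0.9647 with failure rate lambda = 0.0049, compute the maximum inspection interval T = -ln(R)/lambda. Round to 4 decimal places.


R_target = 0.9647
lambda = 0.0049
-ln(0.9647) = 0.0359
T = 0.0359 / 0.0049
T = 7.3343

7.3343


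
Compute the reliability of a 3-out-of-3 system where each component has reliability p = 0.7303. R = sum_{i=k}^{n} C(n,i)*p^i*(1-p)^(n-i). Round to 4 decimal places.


k = 3, n = 3, p = 0.7303
i=3: C(3,3)=1 * 0.7303^3 * 0.2697^0 = 0.3895
R = sum of terms = 0.3895

0.3895


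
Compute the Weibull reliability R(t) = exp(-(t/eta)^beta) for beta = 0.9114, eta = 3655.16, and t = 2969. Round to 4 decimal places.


beta = 0.9114, eta = 3655.16, t = 2969
t/eta = 2969 / 3655.16 = 0.8123
(t/eta)^beta = 0.8123^0.9114 = 0.8274
R(t) = exp(-0.8274)
R(t) = 0.4372

0.4372


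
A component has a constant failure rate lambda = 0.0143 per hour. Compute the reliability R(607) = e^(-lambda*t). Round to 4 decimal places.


lambda = 0.0143
t = 607
lambda * t = 8.6801
R(t) = e^(-8.6801)
R(t) = 0.0002

0.0002


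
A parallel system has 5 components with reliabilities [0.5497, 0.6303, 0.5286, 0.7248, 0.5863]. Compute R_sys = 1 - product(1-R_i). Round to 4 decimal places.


Components: [0.5497, 0.6303, 0.5286, 0.7248, 0.5863]
(1 - 0.5497) = 0.4503, running product = 0.4503
(1 - 0.6303) = 0.3697, running product = 0.1665
(1 - 0.5286) = 0.4714, running product = 0.0785
(1 - 0.7248) = 0.2752, running product = 0.0216
(1 - 0.5863) = 0.4137, running product = 0.0089
Product of (1-R_i) = 0.0089
R_sys = 1 - 0.0089 = 0.9911

0.9911


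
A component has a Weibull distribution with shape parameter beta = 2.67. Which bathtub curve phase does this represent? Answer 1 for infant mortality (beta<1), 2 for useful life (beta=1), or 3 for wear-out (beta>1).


beta = 2.67
Compare beta to 1:
beta < 1 => infant mortality (phase 1)
beta = 1 => useful life (phase 2)
beta > 1 => wear-out (phase 3)
Since beta = 2.67, this is wear-out (increasing failure rate)
Phase = 3

3


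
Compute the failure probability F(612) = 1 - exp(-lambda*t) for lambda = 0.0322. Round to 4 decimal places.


lambda = 0.0322, t = 612
lambda * t = 19.7064
exp(-19.7064) = 0.0
F(t) = 1 - 0.0
F(t) = 1.0

1.0


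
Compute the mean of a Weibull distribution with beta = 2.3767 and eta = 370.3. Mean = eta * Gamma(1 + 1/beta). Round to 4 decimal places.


beta = 2.3767, eta = 370.3
1/beta = 0.4208
1 + 1/beta = 1.4208
Gamma(1.4208) = 0.8863
Mean = 370.3 * 0.8863
Mean = 328.2075

328.2075


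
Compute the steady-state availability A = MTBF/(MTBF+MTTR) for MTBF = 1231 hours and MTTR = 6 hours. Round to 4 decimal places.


MTBF = 1231
MTTR = 6
MTBF + MTTR = 1237
A = 1231 / 1237
A = 0.9951

0.9951


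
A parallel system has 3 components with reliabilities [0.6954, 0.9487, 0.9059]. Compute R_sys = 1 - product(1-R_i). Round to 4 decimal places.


Components: [0.6954, 0.9487, 0.9059]
(1 - 0.6954) = 0.3046, running product = 0.3046
(1 - 0.9487) = 0.0513, running product = 0.0156
(1 - 0.9059) = 0.0941, running product = 0.0015
Product of (1-R_i) = 0.0015
R_sys = 1 - 0.0015 = 0.9985

0.9985


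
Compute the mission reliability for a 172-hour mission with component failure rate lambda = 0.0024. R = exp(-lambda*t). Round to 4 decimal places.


lambda = 0.0024
mission_time = 172
lambda * t = 0.0024 * 172 = 0.4128
R = exp(-0.4128)
R = 0.6618

0.6618


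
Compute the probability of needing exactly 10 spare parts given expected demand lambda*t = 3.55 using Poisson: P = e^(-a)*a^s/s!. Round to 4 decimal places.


a = 3.55, s = 10
e^(-a) = e^(-3.55) = 0.0287
a^s = 3.55^10 = 317894.878
s! = 3628800
P = 0.0287 * 317894.878 / 3628800
P = 0.0025

0.0025


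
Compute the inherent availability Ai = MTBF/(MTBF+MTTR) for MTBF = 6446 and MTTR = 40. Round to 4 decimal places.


MTBF = 6446
MTTR = 40
MTBF + MTTR = 6486
Ai = 6446 / 6486
Ai = 0.9938

0.9938


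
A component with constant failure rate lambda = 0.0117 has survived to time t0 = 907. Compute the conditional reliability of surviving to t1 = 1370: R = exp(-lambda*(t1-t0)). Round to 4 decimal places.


lambda = 0.0117
t0 = 907, t1 = 1370
t1 - t0 = 463
lambda * (t1-t0) = 0.0117 * 463 = 5.4171
R = exp(-5.4171)
R = 0.0044

0.0044


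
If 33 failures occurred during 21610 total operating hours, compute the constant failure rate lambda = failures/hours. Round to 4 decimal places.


failures = 33
total_hours = 21610
lambda = 33 / 21610
lambda = 0.0015

0.0015


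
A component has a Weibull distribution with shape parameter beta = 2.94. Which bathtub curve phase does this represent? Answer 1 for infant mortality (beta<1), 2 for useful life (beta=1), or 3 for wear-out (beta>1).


beta = 2.94
Compare beta to 1:
beta < 1 => infant mortality (phase 1)
beta = 1 => useful life (phase 2)
beta > 1 => wear-out (phase 3)
Since beta = 2.94, this is wear-out (increasing failure rate)
Phase = 3

3


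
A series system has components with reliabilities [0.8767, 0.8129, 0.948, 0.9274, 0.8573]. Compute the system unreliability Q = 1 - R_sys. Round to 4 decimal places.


Components: [0.8767, 0.8129, 0.948, 0.9274, 0.8573]
After component 1: product = 0.8767
After component 2: product = 0.7127
After component 3: product = 0.6756
After component 4: product = 0.6266
After component 5: product = 0.5372
R_sys = 0.5372
Q = 1 - 0.5372 = 0.4628

0.4628


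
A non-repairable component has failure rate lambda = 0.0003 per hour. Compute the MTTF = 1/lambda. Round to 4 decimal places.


lambda = 0.0003
MTTF = 1 / 0.0003
MTTF = 3333.3333

3333.3333


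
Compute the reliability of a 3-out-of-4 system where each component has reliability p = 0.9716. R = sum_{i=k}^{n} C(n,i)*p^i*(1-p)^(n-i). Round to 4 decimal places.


k = 3, n = 4, p = 0.9716
i=3: C(4,3)=4 * 0.9716^3 * 0.0284^1 = 0.1042
i=4: C(4,4)=1 * 0.9716^4 * 0.0284^0 = 0.8911
R = sum of terms = 0.9953

0.9953


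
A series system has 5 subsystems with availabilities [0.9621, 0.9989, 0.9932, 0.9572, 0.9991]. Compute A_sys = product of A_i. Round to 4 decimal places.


Subsystems: [0.9621, 0.9989, 0.9932, 0.9572, 0.9991]
After subsystem 1 (A=0.9621): product = 0.9621
After subsystem 2 (A=0.9989): product = 0.961
After subsystem 3 (A=0.9932): product = 0.9545
After subsystem 4 (A=0.9572): product = 0.9137
After subsystem 5 (A=0.9991): product = 0.9128
A_sys = 0.9128

0.9128


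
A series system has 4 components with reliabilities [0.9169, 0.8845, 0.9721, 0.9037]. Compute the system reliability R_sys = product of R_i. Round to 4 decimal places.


Components: [0.9169, 0.8845, 0.9721, 0.9037]
After component 1 (R=0.9169): product = 0.9169
After component 2 (R=0.8845): product = 0.811
After component 3 (R=0.9721): product = 0.7884
After component 4 (R=0.9037): product = 0.7125
R_sys = 0.7125

0.7125


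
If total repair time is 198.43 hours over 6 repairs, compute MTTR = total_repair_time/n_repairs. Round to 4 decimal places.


total_repair_time = 198.43
n_repairs = 6
MTTR = 198.43 / 6
MTTR = 33.0717

33.0717


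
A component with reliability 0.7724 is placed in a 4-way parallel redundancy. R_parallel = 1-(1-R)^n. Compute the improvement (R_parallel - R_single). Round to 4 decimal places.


R_single = 0.7724, n = 4
1 - R_single = 0.2276
(1 - R_single)^n = 0.2276^4 = 0.0027
R_parallel = 1 - 0.0027 = 0.9973
Improvement = 0.9973 - 0.7724
Improvement = 0.2249

0.2249


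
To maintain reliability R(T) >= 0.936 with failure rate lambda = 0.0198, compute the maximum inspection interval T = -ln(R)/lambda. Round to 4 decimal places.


R_target = 0.936
lambda = 0.0198
-ln(0.936) = 0.0661
T = 0.0661 / 0.0198
T = 3.3404

3.3404


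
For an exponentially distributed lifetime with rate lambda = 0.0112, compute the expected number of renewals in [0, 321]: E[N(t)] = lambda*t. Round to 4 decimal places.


lambda = 0.0112
t = 321
E[N(t)] = lambda * t
E[N(t)] = 0.0112 * 321
E[N(t)] = 3.5952

3.5952


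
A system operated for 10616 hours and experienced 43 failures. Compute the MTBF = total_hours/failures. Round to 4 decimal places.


total_hours = 10616
failures = 43
MTBF = 10616 / 43
MTBF = 246.8837

246.8837


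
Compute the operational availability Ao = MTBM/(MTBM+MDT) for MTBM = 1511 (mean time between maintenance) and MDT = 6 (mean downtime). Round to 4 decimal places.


MTBM = 1511
MDT = 6
MTBM + MDT = 1517
Ao = 1511 / 1517
Ao = 0.996

0.996


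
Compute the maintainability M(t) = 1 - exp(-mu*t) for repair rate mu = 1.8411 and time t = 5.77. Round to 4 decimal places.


mu = 1.8411, t = 5.77
mu * t = 1.8411 * 5.77 = 10.6231
exp(-10.6231) = 0.0
M(t) = 1 - 0.0
M(t) = 1.0

1.0


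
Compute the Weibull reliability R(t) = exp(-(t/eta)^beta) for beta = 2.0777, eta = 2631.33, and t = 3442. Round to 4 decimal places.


beta = 2.0777, eta = 2631.33, t = 3442
t/eta = 3442 / 2631.33 = 1.3081
(t/eta)^beta = 1.3081^2.0777 = 1.7472
R(t) = exp(-1.7472)
R(t) = 0.1743

0.1743


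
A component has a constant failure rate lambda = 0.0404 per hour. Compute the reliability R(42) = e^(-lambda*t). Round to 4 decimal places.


lambda = 0.0404
t = 42
lambda * t = 1.6968
R(t) = e^(-1.6968)
R(t) = 0.1833

0.1833


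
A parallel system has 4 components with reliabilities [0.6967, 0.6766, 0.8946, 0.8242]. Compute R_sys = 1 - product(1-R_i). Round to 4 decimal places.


Components: [0.6967, 0.6766, 0.8946, 0.8242]
(1 - 0.6967) = 0.3033, running product = 0.3033
(1 - 0.6766) = 0.3234, running product = 0.0981
(1 - 0.8946) = 0.1054, running product = 0.0103
(1 - 0.8242) = 0.1758, running product = 0.0018
Product of (1-R_i) = 0.0018
R_sys = 1 - 0.0018 = 0.9982

0.9982


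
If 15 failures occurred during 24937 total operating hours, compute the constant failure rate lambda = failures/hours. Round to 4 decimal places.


failures = 15
total_hours = 24937
lambda = 15 / 24937
lambda = 0.0006

0.0006


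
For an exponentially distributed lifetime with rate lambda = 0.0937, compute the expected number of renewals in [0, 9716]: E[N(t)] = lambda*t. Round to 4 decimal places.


lambda = 0.0937
t = 9716
E[N(t)] = lambda * t
E[N(t)] = 0.0937 * 9716
E[N(t)] = 910.3892

910.3892


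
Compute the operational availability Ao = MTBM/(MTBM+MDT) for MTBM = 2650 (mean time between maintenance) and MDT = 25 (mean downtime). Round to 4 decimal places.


MTBM = 2650
MDT = 25
MTBM + MDT = 2675
Ao = 2650 / 2675
Ao = 0.9907

0.9907


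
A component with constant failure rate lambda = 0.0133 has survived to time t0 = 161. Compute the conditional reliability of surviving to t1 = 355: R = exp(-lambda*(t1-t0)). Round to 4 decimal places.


lambda = 0.0133
t0 = 161, t1 = 355
t1 - t0 = 194
lambda * (t1-t0) = 0.0133 * 194 = 2.5802
R = exp(-2.5802)
R = 0.0758

0.0758
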